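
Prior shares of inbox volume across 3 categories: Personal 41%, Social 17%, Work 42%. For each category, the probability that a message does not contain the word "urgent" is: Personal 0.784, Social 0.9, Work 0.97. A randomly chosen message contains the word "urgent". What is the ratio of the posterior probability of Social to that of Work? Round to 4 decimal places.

1.3492

Taking complements, P(urgent-flag | each) = Personal 0.216, Social 0.1, Work 0.03.
By Bayes' rule, posterior ∝ prior × likelihood:
  Personal: 0.41 × 0.216 = 0.08856
  Social: 0.17 × 0.1 = 0.017
  Work: 0.42 × 0.03 = 0.0126
Total = 0.11816.
The ratio is 0.017 / 0.0126 (the normalizer cancels) = 1.3492.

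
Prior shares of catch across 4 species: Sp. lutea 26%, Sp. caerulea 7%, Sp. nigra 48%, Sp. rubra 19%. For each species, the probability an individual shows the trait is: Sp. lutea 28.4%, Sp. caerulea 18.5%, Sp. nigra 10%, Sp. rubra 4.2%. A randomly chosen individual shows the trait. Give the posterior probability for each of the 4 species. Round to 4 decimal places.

Prior × likelihood for each hypothesis:
  Sp. lutea: 0.26 × 0.284 = 0.07384
  Sp. caerulea: 0.07 × 0.185 = 0.01295
  Sp. nigra: 0.48 × 0.1 = 0.048
  Sp. rubra: 0.19 × 0.042 = 0.00798
Total = 0.14277.
P(Sp. lutea | trait) = 0.07384/0.14277 ≈ 0.5172
P(Sp. caerulea | trait) = 0.01295/0.14277 ≈ 0.0907
P(Sp. nigra | trait) = 0.048/0.14277 ≈ 0.3362
P(Sp. rubra | trait) = 0.00798/0.14277 ≈ 0.0559

Sp. lutea 0.5172, Sp. caerulea 0.0907, Sp. nigra 0.3362, Sp. rubra 0.0559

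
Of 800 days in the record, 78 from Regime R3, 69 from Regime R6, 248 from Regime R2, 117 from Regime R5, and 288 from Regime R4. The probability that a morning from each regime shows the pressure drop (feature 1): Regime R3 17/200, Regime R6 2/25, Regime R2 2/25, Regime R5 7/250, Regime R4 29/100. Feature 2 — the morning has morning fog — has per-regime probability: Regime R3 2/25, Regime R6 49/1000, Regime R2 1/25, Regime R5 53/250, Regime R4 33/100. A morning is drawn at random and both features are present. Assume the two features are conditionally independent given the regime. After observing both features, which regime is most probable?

Regime R4

By Bayes' rule, posterior ∝ prior × likelihood:
  Regime R3: 0.0975 × 0.085 × 0.08 = 0.000663
  Regime R6: 0.08625 × 0.08 × 0.049 = 0.0003381
  Regime R2: 0.31 × 0.08 × 0.04 = 0.000992
  Regime R5: 0.14625 × 0.028 × 0.212 = 0.00086814
  Regime R4: 0.36 × 0.29 × 0.33 = 0.034452
Normalizing constant = 0.03731324.
Largest term belongs to Regime R4, so Regime R4 is most probable.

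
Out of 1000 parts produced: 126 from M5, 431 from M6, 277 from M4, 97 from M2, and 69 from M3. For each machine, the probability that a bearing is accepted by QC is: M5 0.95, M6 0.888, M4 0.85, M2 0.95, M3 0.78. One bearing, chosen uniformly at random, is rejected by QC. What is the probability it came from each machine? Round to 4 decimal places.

Taking complements, P(rejected | each) = M5 0.05, M6 0.112, M4 0.15, M2 0.05, M3 0.22.
Prior × likelihood for each hypothesis:
  M5: 0.126 × 0.05 = 0.0063
  M6: 0.431 × 0.112 = 0.048272
  M4: 0.277 × 0.15 = 0.04155
  M2: 0.097 × 0.05 = 0.00485
  M3: 0.069 × 0.22 = 0.01518
Sum = 0.116152.
P(M5 | rejected) = 0.0063/0.116152 ≈ 0.0542
P(M6 | rejected) = 0.048272/0.116152 ≈ 0.4156
P(M4 | rejected) = 0.04155/0.116152 ≈ 0.3577
P(M2 | rejected) = 0.00485/0.116152 ≈ 0.0418
P(M3 | rejected) = 0.01518/0.116152 ≈ 0.1307

M5 0.0542, M6 0.4156, M4 0.3577, M2 0.0418, M3 0.1307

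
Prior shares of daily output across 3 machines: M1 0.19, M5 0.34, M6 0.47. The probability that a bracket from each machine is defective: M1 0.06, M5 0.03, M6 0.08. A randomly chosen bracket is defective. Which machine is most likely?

M6

Prior × likelihood for each hypothesis:
  M1: 0.19 × 0.06 = 0.0114
  M5: 0.34 × 0.03 = 0.0102
  M6: 0.47 × 0.08 = 0.0376
Normalizing constant = 0.0592.
Largest term belongs to M6, so M6 is most probable.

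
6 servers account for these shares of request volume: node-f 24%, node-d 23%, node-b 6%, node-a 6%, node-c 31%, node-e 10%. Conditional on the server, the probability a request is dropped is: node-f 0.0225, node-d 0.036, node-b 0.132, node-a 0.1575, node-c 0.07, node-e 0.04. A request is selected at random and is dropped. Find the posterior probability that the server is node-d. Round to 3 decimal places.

0.146

Unnormalized posteriors (prior × likelihood):
  node-f: 0.24 × 0.0225 = 0.0054
  node-d: 0.23 × 0.036 = 0.00828
  node-b: 0.06 × 0.132 = 0.00792
  node-a: 0.06 × 0.1575 = 0.00945
  node-c: 0.31 × 0.07 = 0.0217
  node-e: 0.1 × 0.04 = 0.004
Normalizing constant = 0.05675.
P(node-d | evidence) = 0.00828 / 0.05675 ≈ 0.146.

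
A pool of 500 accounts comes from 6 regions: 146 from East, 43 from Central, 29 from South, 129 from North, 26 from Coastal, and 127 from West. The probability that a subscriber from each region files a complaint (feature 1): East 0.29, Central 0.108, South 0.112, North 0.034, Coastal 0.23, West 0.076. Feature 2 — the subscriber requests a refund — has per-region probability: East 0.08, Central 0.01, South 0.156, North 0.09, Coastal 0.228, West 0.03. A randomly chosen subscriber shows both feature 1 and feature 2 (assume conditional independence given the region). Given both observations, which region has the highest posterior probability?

East

Compute prior × likelihood for every hypothesis:
  East: 0.292 × 0.29 × 0.08 = 0.0067744
  Central: 0.086 × 0.108 × 0.01 = 0.00009288
  South: 0.058 × 0.112 × 0.156 = 0.001013376
  North: 0.258 × 0.034 × 0.09 = 0.00078948
  Coastal: 0.052 × 0.23 × 0.228 = 0.00272688
  West: 0.254 × 0.076 × 0.03 = 0.00057912
Normalizing constant = 0.011976136.
Largest term belongs to East, so East is most probable.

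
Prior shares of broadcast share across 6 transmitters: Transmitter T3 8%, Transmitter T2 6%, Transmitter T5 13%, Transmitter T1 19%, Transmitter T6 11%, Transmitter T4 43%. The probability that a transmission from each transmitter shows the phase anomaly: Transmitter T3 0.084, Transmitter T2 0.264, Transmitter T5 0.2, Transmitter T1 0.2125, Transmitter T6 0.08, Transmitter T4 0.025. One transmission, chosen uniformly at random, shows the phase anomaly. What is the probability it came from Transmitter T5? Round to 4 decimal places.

Unnormalized posteriors (prior × likelihood):
  Transmitter T3: 0.08 × 0.084 = 0.00672
  Transmitter T2: 0.06 × 0.264 = 0.01584
  Transmitter T5: 0.13 × 0.2 = 0.026
  Transmitter T1: 0.19 × 0.2125 = 0.040375
  Transmitter T6: 0.11 × 0.08 = 0.0088
  Transmitter T4: 0.43 × 0.025 = 0.01075
Total = 0.108485.
P(Transmitter T5 | evidence) = 0.026 / 0.108485 ≈ 0.2397.

0.2397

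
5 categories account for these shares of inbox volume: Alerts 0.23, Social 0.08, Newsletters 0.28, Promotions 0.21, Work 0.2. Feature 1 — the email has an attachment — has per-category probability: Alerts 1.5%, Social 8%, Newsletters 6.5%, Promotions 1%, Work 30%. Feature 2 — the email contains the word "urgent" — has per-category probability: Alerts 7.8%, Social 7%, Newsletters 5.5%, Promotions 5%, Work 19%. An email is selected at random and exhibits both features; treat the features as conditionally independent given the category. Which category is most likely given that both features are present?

Work

Unnormalized posteriors (prior × likelihood):
  Alerts: 0.23 × 0.015 × 0.078 = 0.0002691
  Social: 0.08 × 0.08 × 0.07 = 0.000448
  Newsletters: 0.28 × 0.065 × 0.055 = 0.001001
  Promotions: 0.21 × 0.01 × 0.05 = 0.000105
  Work: 0.2 × 0.3 × 0.19 = 0.0114
Normalizing constant = 0.0132231.
Largest term belongs to Work, so Work is most probable.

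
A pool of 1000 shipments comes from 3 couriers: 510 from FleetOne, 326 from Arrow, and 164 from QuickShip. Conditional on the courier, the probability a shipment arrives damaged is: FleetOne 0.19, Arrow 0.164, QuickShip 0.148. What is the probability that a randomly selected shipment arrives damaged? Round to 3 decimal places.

0.175

Prior × likelihood for each hypothesis:
  FleetOne: 0.51 × 0.19 = 0.0969
  Arrow: 0.326 × 0.164 = 0.053464
  QuickShip: 0.164 × 0.148 = 0.024272
P(damaged) = 0.0969 + 0.053464 + 0.024272 = 0.174636 → 0.175.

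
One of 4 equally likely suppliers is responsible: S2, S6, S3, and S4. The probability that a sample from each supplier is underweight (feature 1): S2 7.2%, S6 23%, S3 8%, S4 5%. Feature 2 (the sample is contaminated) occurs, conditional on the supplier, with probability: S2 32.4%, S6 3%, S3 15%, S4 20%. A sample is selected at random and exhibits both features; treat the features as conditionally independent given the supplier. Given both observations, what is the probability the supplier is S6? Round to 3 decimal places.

With a uniform prior (1/4 each), posterior ∝ likelihood:
  S2: 0.072 × 0.324 = 0.023328
  S6: 0.23 × 0.03 = 0.0069
  S3: 0.08 × 0.15 = 0.012
  S4: 0.05 × 0.2 = 0.01
Normalizing constant = 0.052228.
P(S6 | evidence) = 0.0069 / 0.052228 ≈ 0.132.

0.132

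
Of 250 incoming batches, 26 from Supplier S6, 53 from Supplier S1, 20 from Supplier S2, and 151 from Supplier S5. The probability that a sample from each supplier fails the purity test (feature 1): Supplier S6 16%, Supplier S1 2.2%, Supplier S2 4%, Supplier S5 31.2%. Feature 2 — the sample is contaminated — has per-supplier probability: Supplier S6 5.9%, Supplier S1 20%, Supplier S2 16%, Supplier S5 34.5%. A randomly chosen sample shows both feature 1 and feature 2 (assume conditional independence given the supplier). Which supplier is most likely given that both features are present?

Supplier S5

By Bayes' rule, posterior ∝ prior × likelihood:
  Supplier S6: 0.104 × 0.16 × 0.059 = 0.00098176
  Supplier S1: 0.212 × 0.022 × 0.2 = 0.0009328
  Supplier S2: 0.08 × 0.04 × 0.16 = 0.000512
  Supplier S5: 0.604 × 0.312 × 0.345 = 0.06501456
Sum = 0.06744112.
Largest term belongs to Supplier S5, so Supplier S5 is most probable.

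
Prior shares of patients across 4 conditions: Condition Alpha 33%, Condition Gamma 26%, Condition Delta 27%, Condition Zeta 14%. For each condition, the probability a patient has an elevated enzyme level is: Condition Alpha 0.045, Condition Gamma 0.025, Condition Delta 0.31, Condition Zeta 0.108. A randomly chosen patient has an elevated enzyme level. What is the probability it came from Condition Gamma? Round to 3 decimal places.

By Bayes' rule, posterior ∝ prior × likelihood:
  Condition Alpha: 0.33 × 0.045 = 0.01485
  Condition Gamma: 0.26 × 0.025 = 0.0065
  Condition Delta: 0.27 × 0.31 = 0.0837
  Condition Zeta: 0.14 × 0.108 = 0.01512
Sum = 0.12017.
P(Condition Gamma | evidence) = 0.0065 / 0.12017 ≈ 0.054.

0.054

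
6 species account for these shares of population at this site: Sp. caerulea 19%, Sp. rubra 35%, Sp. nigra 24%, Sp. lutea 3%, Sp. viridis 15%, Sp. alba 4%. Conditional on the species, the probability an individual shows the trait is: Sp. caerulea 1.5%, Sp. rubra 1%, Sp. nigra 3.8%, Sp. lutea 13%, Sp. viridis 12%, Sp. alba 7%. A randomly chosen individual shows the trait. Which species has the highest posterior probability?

Sp. viridis

By Bayes' rule, posterior ∝ prior × likelihood:
  Sp. caerulea: 0.19 × 0.015 = 0.00285
  Sp. rubra: 0.35 × 0.01 = 0.0035
  Sp. nigra: 0.24 × 0.038 = 0.00912
  Sp. lutea: 0.03 × 0.13 = 0.0039
  Sp. viridis: 0.15 × 0.12 = 0.018
  Sp. alba: 0.04 × 0.07 = 0.0028
Total = 0.04017.
Largest term belongs to Sp. viridis, so Sp. viridis is most probable.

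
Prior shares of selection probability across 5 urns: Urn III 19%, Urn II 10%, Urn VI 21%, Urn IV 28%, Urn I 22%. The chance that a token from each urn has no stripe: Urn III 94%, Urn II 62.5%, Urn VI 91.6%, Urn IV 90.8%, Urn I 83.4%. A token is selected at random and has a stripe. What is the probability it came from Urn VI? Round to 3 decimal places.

Taking complements, P(striped | each) = Urn III 0.06, Urn II 0.375, Urn VI 0.084, Urn IV 0.092, Urn I 0.166.
Prior × likelihood for each hypothesis:
  Urn III: 0.19 × 0.06 = 0.0114
  Urn II: 0.1 × 0.375 = 0.0375
  Urn VI: 0.21 × 0.084 = 0.01764
  Urn IV: 0.28 × 0.092 = 0.02576
  Urn I: 0.22 × 0.166 = 0.03652
Total = 0.12882.
P(Urn VI | evidence) = 0.01764 / 0.12882 ≈ 0.137.

0.137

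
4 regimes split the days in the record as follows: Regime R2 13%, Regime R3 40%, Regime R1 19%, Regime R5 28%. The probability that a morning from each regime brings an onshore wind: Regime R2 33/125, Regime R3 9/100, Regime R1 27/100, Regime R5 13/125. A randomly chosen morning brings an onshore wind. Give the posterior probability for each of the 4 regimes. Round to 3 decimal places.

Regime R2 0.228, Regime R3 0.239, Regime R1 0.340, Regime R5 0.193

Compute prior × likelihood for every hypothesis:
  Regime R2: 0.13 × 0.264 = 0.03432
  Regime R3: 0.4 × 0.09 = 0.036
  Regime R1: 0.19 × 0.27 = 0.0513
  Regime R5: 0.28 × 0.104 = 0.02912
Normalizing constant = 0.15074.
P(Regime R2 | onshore) = 0.03432/0.15074 ≈ 0.228
P(Regime R3 | onshore) = 0.036/0.15074 ≈ 0.239
P(Regime R1 | onshore) = 0.0513/0.15074 ≈ 0.340
P(Regime R5 | onshore) = 0.02912/0.15074 ≈ 0.193
(Check: 0.228+0.239+0.340+0.193 = 1.000.)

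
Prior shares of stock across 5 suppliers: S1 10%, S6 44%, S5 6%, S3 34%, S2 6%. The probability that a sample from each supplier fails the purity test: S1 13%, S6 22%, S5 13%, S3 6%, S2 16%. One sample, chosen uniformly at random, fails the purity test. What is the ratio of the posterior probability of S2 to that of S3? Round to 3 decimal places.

0.471

By Bayes' rule, posterior ∝ prior × likelihood:
  S1: 0.1 × 0.13 = 0.013
  S6: 0.44 × 0.22 = 0.0968
  S5: 0.06 × 0.13 = 0.0078
  S3: 0.34 × 0.06 = 0.0204
  S2: 0.06 × 0.16 = 0.0096
Normalizing constant = 0.1476.
The ratio is 0.0096 / 0.0204 (the normalizer cancels) = 0.471.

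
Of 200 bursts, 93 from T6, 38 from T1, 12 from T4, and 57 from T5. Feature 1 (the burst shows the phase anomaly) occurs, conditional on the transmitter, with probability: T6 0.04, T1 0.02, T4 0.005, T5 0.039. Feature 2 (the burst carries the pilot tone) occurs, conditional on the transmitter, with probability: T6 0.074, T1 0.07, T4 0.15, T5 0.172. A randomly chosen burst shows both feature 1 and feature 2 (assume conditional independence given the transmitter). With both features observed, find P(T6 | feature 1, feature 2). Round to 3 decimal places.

Compute prior × likelihood for every hypothesis:
  T6: 0.465 × 0.04 × 0.074 = 0.0013764
  T1: 0.19 × 0.02 × 0.07 = 0.000266
  T4: 0.06 × 0.005 × 0.15 = 0.000045
  T5: 0.285 × 0.039 × 0.172 = 0.00191178
Total = 0.00359918.
P(T6 | evidence) = 0.0013764 / 0.00359918 ≈ 0.382.

0.382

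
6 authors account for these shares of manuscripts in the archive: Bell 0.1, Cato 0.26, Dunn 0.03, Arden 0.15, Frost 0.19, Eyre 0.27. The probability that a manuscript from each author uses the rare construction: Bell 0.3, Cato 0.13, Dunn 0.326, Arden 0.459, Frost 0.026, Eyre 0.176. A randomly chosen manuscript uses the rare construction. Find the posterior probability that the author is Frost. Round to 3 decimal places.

Compute prior × likelihood for every hypothesis:
  Bell: 0.1 × 0.3 = 0.03
  Cato: 0.26 × 0.13 = 0.0338
  Dunn: 0.03 × 0.326 = 0.00978
  Arden: 0.15 × 0.459 = 0.06885
  Frost: 0.19 × 0.026 = 0.00494
  Eyre: 0.27 × 0.176 = 0.04752
Total = 0.19489.
P(Frost | evidence) = 0.00494 / 0.19489 ≈ 0.025.

0.025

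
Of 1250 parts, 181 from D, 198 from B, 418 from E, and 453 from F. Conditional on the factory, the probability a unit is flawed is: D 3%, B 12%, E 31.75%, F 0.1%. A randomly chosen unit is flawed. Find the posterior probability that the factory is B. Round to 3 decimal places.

Unnormalized posteriors (prior × likelihood):
  D: 0.1448 × 0.03 = 0.004344
  B: 0.1584 × 0.12 = 0.019008
  E: 0.3344 × 0.3175 = 0.106172
  F: 0.3624 × 0.001 = 0.0003624
Normalizing constant = 0.1298864.
P(B | evidence) = 0.019008 / 0.1298864 ≈ 0.146.

0.146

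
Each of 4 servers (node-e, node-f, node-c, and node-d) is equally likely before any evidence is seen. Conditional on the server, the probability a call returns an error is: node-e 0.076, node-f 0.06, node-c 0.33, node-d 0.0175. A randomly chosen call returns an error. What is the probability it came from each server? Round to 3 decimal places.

node-e 0.157, node-f 0.124, node-c 0.683, node-d 0.036

Since the prior is uniform, the posterior is proportional to the likelihood:
  node-e: 0.076
  node-f: 0.06
  node-c: 0.33
  node-d: 0.0175
Total = 0.4835.
P(node-e | error) = 0.076/0.4835 ≈ 0.157
P(node-f | error) = 0.06/0.4835 ≈ 0.124
P(node-c | error) = 0.33/0.4835 ≈ 0.683
P(node-d | error) = 0.0175/0.4835 ≈ 0.036
(Check: 0.157+0.124+0.683+0.036 = 1.000.)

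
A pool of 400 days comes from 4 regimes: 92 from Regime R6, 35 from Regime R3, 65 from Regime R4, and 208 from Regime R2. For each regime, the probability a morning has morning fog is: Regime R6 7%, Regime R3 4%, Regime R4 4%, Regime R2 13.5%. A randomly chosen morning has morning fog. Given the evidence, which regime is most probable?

Prior × likelihood for each hypothesis:
  Regime R6: 0.23 × 0.07 = 0.0161
  Regime R3: 0.0875 × 0.04 = 0.0035
  Regime R4: 0.1625 × 0.04 = 0.0065
  Regime R2: 0.52 × 0.135 = 0.0702
Normalizing constant = 0.0963.
Largest term belongs to Regime R2, so Regime R2 is most probable.

Regime R2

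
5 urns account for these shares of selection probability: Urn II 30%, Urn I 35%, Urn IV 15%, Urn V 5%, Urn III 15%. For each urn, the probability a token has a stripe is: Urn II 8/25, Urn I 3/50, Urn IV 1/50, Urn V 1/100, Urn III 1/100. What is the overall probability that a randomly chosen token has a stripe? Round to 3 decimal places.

0.122

Unnormalized posteriors (prior × likelihood):
  Urn II: 0.3 × 0.32 = 0.096
  Urn I: 0.35 × 0.06 = 0.021
  Urn IV: 0.15 × 0.02 = 0.003
  Urn V: 0.05 × 0.01 = 0.0005
  Urn III: 0.15 × 0.01 = 0.0015
P(striped) = 0.096 + 0.021 + 0.003 + 0.0005 + 0.0015 = 0.122 → 0.122.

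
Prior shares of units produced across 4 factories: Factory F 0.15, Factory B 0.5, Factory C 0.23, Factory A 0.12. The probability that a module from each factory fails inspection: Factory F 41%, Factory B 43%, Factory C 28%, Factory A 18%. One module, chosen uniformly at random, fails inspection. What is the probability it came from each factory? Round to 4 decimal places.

Unnormalized posteriors (prior × likelihood):
  Factory F: 0.15 × 0.41 = 0.0615
  Factory B: 0.5 × 0.43 = 0.215
  Factory C: 0.23 × 0.28 = 0.0644
  Factory A: 0.12 × 0.18 = 0.0216
Normalizing constant = 0.3625.
P(Factory F | nonconforming) = 0.0615/0.3625 ≈ 0.1697
P(Factory B | nonconforming) = 0.215/0.3625 ≈ 0.5931
P(Factory C | nonconforming) = 0.0644/0.3625 ≈ 0.1777
P(Factory A | nonconforming) = 0.0216/0.3625 ≈ 0.0596

Factory F 0.1697, Factory B 0.5931, Factory C 0.1777, Factory A 0.0596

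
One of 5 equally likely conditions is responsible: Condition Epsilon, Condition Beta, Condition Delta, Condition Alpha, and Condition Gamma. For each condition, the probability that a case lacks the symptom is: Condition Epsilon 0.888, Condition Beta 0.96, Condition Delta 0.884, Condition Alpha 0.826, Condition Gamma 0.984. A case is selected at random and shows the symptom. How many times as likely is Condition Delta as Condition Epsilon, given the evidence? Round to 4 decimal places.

Taking complements, P(symptomatic | each) = Condition Epsilon 0.112, Condition Beta 0.04, Condition Delta 0.116, Condition Alpha 0.174, Condition Gamma 0.016.
With a uniform prior (1/5 each), posterior ∝ likelihood:
  Condition Epsilon: 0.112
  Condition Beta: 0.04
  Condition Delta: 0.116
  Condition Alpha: 0.174
  Condition Gamma: 0.016
Normalizing constant = 0.458.
The ratio is 0.116 / 0.112 (the normalizer cancels) = 1.0357.

1.0357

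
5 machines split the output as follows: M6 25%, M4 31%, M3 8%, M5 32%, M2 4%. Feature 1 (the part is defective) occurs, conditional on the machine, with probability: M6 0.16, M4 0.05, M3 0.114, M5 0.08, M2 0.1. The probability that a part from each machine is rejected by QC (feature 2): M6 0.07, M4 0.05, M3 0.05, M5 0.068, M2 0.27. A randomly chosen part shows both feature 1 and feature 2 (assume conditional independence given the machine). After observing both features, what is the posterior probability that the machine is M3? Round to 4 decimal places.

0.0666

Unnormalized posteriors (prior × likelihood):
  M6: 0.25 × 0.16 × 0.07 = 0.0028
  M4: 0.31 × 0.05 × 0.05 = 0.000775
  M3: 0.08 × 0.114 × 0.05 = 0.000456
  M5: 0.32 × 0.08 × 0.068 = 0.0017408
  M2: 0.04 × 0.1 × 0.27 = 0.00108
Normalizing constant = 0.0068518.
P(M3 | evidence) = 0.000456 / 0.0068518 ≈ 0.0666.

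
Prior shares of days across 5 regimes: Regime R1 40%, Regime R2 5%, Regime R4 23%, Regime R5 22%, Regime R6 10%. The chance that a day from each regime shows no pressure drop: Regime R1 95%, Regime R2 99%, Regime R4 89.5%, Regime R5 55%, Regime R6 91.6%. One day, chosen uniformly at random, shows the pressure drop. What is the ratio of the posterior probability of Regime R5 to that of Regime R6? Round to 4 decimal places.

Taking complements, P(drop | each) = Regime R1 0.05, Regime R2 0.01, Regime R4 0.105, Regime R5 0.45, Regime R6 0.084.
Compute prior × likelihood for every hypothesis:
  Regime R1: 0.4 × 0.05 = 0.02
  Regime R2: 0.05 × 0.01 = 0.0005
  Regime R4: 0.23 × 0.105 = 0.02415
  Regime R5: 0.22 × 0.45 = 0.099
  Regime R6: 0.1 × 0.084 = 0.0084
Sum = 0.15205.
The ratio is 0.099 / 0.0084 (the normalizer cancels) = 11.7857.

11.7857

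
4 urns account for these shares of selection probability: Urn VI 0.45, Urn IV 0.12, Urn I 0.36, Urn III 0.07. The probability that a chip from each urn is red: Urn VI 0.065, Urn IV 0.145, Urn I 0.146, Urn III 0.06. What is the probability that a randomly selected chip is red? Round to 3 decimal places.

Unnormalized posteriors (prior × likelihood):
  Urn VI: 0.45 × 0.065 = 0.02925
  Urn IV: 0.12 × 0.145 = 0.0174
  Urn I: 0.36 × 0.146 = 0.05256
  Urn III: 0.07 × 0.06 = 0.0042
P(red) = 0.02925 + 0.0174 + 0.05256 + 0.0042 = 0.10341 → 0.103.

0.103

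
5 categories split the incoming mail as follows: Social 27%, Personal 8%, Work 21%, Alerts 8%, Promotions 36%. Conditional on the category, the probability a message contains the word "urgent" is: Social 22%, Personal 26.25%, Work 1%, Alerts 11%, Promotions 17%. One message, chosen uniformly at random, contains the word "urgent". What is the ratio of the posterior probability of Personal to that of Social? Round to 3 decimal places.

Prior × likelihood for each hypothesis:
  Social: 0.27 × 0.22 = 0.0594
  Personal: 0.08 × 0.2625 = 0.021
  Work: 0.21 × 0.01 = 0.0021
  Alerts: 0.08 × 0.11 = 0.0088
  Promotions: 0.36 × 0.17 = 0.0612
Sum = 0.1525.
The ratio is 0.021 / 0.0594 (the normalizer cancels) = 0.354.

0.354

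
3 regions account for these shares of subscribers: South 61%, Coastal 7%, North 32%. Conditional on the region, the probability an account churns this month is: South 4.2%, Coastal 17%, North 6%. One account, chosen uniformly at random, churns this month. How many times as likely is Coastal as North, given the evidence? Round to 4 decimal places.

Compute prior × likelihood for every hypothesis:
  South: 0.61 × 0.042 = 0.02562
  Coastal: 0.07 × 0.17 = 0.0119
  North: 0.32 × 0.06 = 0.0192
Normalizing constant = 0.05672.
The ratio is 0.0119 / 0.0192 (the normalizer cancels) = 0.6198.

0.6198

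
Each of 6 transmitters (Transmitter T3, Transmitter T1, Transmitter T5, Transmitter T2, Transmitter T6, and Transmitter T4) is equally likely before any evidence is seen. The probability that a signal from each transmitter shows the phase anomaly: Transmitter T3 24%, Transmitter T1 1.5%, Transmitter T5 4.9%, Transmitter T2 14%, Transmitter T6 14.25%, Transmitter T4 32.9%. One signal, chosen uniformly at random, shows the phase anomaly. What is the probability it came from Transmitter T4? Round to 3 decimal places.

0.359

Since the prior is uniform, the posterior is proportional to the likelihood:
  Transmitter T3: 0.24
  Transmitter T1: 0.015
  Transmitter T5: 0.049
  Transmitter T2: 0.14
  Transmitter T6: 0.1425
  Transmitter T4: 0.329
Normalizing constant = 0.9155.
P(Transmitter T4 | evidence) = 0.329 / 0.9155 ≈ 0.359.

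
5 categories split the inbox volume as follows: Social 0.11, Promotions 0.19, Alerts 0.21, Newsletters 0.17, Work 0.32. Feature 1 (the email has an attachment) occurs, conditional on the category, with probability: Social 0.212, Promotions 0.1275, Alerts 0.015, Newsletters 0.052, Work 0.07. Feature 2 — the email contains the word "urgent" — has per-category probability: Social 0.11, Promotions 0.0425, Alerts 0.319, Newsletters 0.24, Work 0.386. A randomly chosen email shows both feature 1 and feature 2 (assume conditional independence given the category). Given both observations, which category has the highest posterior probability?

By Bayes' rule, posterior ∝ prior × likelihood:
  Social: 0.11 × 0.212 × 0.11 = 0.0025652
  Promotions: 0.19 × 0.1275 × 0.0425 = 0.0010295625
  Alerts: 0.21 × 0.015 × 0.319 = 0.00100485
  Newsletters: 0.17 × 0.052 × 0.24 = 0.0021216
  Work: 0.32 × 0.07 × 0.386 = 0.0086464
Total = 0.0153676125.
Largest term belongs to Work, so Work is most probable.

Work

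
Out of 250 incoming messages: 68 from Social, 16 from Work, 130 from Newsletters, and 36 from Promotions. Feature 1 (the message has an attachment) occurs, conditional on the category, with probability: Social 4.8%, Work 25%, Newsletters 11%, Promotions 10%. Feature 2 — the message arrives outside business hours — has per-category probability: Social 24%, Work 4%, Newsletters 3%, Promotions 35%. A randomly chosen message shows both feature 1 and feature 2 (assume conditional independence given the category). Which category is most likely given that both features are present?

Promotions

Prior × likelihood for each hypothesis:
  Social: 0.272 × 0.048 × 0.24 = 0.00313344
  Work: 0.064 × 0.25 × 0.04 = 0.00064
  Newsletters: 0.52 × 0.11 × 0.03 = 0.001716
  Promotions: 0.144 × 0.1 × 0.35 = 0.00504
Total = 0.01052944.
Largest term belongs to Promotions, so Promotions is most probable.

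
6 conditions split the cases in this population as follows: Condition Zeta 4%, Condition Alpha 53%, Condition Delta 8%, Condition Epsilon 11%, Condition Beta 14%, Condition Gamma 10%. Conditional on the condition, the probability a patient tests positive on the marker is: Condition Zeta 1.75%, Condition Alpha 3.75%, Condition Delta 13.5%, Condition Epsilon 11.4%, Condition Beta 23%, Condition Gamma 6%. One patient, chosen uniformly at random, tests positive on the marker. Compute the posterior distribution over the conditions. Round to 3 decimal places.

Condition Zeta 0.009, Condition Alpha 0.242, Condition Delta 0.132, Condition Epsilon 0.153, Condition Beta 0.392, Condition Gamma 0.073

By Bayes' rule, posterior ∝ prior × likelihood:
  Condition Zeta: 0.04 × 0.0175 = 0.0007
  Condition Alpha: 0.53 × 0.0375 = 0.019875
  Condition Delta: 0.08 × 0.135 = 0.0108
  Condition Epsilon: 0.11 × 0.114 = 0.01254
  Condition Beta: 0.14 × 0.23 = 0.0322
  Condition Gamma: 0.1 × 0.06 = 0.006
Sum = 0.082115.
P(Condition Zeta | marker-positive) = 0.0007/0.082115 ≈ 0.009
P(Condition Alpha | marker-positive) = 0.019875/0.082115 ≈ 0.242
P(Condition Delta | marker-positive) = 0.0108/0.082115 ≈ 0.132
P(Condition Epsilon | marker-positive) = 0.01254/0.082115 ≈ 0.153
P(Condition Beta | marker-positive) = 0.0322/0.082115 ≈ 0.392
P(Condition Gamma | marker-positive) = 0.006/0.082115 ≈ 0.073
(Check: 0.009+0.242+0.132+0.153+0.392+0.073 = 1.001.)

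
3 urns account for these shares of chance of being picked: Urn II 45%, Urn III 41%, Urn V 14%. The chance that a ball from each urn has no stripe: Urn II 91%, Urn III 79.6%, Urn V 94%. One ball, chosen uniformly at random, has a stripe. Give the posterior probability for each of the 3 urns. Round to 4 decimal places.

Urn II 0.3056, Urn III 0.6311, Urn V 0.0634

Taking complements, P(striped | each) = Urn II 0.09, Urn III 0.204, Urn V 0.06.
Unnormalized posteriors (prior × likelihood):
  Urn II: 0.45 × 0.09 = 0.0405
  Urn III: 0.41 × 0.204 = 0.08364
  Urn V: 0.14 × 0.06 = 0.0084
Sum = 0.13254.
P(Urn II | striped) = 0.0405/0.13254 ≈ 0.3056
P(Urn III | striped) = 0.08364/0.13254 ≈ 0.6311
P(Urn V | striped) = 0.0084/0.13254 ≈ 0.0634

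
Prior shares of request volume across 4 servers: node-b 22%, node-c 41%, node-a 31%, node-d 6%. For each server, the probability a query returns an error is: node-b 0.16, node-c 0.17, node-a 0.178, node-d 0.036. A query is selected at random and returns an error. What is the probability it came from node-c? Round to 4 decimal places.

Compute prior × likelihood for every hypothesis:
  node-b: 0.22 × 0.16 = 0.0352
  node-c: 0.41 × 0.17 = 0.0697
  node-a: 0.31 × 0.178 = 0.05518
  node-d: 0.06 × 0.036 = 0.00216
Sum = 0.16224.
P(node-c | evidence) = 0.0697 / 0.16224 ≈ 0.4296.

0.4296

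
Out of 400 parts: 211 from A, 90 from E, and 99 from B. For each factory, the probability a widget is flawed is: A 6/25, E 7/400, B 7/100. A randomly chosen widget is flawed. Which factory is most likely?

Unnormalized posteriors (prior × likelihood):
  A: 0.5275 × 0.24 = 0.1266
  E: 0.225 × 0.0175 = 0.0039375
  B: 0.2475 × 0.07 = 0.017325
Normalizing constant = 0.1478625.
Largest term belongs to A, so A is most probable.

A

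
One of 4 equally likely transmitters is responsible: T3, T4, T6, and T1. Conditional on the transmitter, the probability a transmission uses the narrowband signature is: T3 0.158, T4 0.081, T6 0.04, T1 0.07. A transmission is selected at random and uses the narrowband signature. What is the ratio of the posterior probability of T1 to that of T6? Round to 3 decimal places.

1.750

Since the prior is uniform, the posterior is proportional to the likelihood:
  T3: 0.158
  T4: 0.081
  T6: 0.04
  T1: 0.07
Total = 0.349.
The ratio is 0.07 / 0.04 (the normalizer cancels) = 1.750.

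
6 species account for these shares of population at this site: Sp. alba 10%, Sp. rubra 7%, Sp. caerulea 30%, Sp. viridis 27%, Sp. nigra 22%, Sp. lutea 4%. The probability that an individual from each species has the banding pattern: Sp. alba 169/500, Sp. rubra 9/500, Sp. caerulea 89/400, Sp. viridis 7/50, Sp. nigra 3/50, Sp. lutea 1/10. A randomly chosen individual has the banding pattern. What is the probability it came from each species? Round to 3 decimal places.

Sp. alba 0.216, Sp. rubra 0.008, Sp. caerulea 0.426, Sp. viridis 0.241, Sp. nigra 0.084, Sp. lutea 0.026

By Bayes' rule, posterior ∝ prior × likelihood:
  Sp. alba: 0.1 × 0.338 = 0.0338
  Sp. rubra: 0.07 × 0.018 = 0.00126
  Sp. caerulea: 0.3 × 0.2225 = 0.06675
  Sp. viridis: 0.27 × 0.14 = 0.0378
  Sp. nigra: 0.22 × 0.06 = 0.0132
  Sp. lutea: 0.04 × 0.1 = 0.004
Total = 0.15681.
P(Sp. alba | banded) = 0.0338/0.15681 ≈ 0.216
P(Sp. rubra | banded) = 0.00126/0.15681 ≈ 0.008
P(Sp. caerulea | banded) = 0.06675/0.15681 ≈ 0.426
P(Sp. viridis | banded) = 0.0378/0.15681 ≈ 0.241
P(Sp. nigra | banded) = 0.0132/0.15681 ≈ 0.084
P(Sp. lutea | banded) = 0.004/0.15681 ≈ 0.026
(Check: 0.216+0.008+0.426+0.241+0.084+0.026 = 1.001.)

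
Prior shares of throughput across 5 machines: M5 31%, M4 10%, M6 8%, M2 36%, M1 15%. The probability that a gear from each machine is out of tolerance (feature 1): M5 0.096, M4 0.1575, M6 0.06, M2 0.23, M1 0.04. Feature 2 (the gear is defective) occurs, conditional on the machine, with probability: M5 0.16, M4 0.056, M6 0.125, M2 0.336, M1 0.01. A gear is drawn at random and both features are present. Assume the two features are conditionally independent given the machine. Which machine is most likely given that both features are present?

M2

By Bayes' rule, posterior ∝ prior × likelihood:
  M5: 0.31 × 0.096 × 0.16 = 0.0047616
  M4: 0.1 × 0.1575 × 0.056 = 0.000882
  M6: 0.08 × 0.06 × 0.125 = 0.0006
  M2: 0.36 × 0.23 × 0.336 = 0.0278208
  M1: 0.15 × 0.04 × 0.01 = 0.00006
Normalizing constant = 0.0341244.
Largest term belongs to M2, so M2 is most probable.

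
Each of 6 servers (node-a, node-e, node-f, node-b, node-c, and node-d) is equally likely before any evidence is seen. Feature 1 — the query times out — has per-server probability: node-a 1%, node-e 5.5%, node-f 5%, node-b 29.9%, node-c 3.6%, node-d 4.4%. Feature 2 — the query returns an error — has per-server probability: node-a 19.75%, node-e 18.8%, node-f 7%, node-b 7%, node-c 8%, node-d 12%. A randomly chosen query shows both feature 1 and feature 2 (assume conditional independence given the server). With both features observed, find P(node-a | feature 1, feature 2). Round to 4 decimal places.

Since the prior is uniform, the posterior is proportional to the likelihood:
  node-a: 0.01 × 0.1975 = 0.001975
  node-e: 0.055 × 0.188 = 0.01034
  node-f: 0.05 × 0.07 = 0.0035
  node-b: 0.299 × 0.07 = 0.02093
  node-c: 0.036 × 0.08 = 0.00288
  node-d: 0.044 × 0.12 = 0.00528
Total = 0.044905.
P(node-a | evidence) = 0.001975 / 0.044905 ≈ 0.0440.

0.0440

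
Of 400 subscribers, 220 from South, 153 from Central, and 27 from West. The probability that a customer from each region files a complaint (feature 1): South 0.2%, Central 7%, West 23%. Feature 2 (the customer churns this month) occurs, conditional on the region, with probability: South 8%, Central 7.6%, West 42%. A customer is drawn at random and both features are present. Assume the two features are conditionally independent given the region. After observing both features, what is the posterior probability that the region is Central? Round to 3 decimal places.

0.235

Prior × likelihood for each hypothesis:
  South: 0.55 × 0.002 × 0.08 = 0.000088
  Central: 0.3825 × 0.07 × 0.076 = 0.0020349
  West: 0.0675 × 0.23 × 0.42 = 0.0065205
Normalizing constant = 0.0086434.
P(Central | evidence) = 0.0020349 / 0.0086434 ≈ 0.235.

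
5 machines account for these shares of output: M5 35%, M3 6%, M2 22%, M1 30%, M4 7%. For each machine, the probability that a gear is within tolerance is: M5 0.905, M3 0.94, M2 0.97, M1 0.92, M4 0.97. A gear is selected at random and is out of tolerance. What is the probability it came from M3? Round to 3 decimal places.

0.052

Taking complements, P(oversize | each) = M5 0.095, M3 0.06, M2 0.03, M1 0.08, M4 0.03.
By Bayes' rule, posterior ∝ prior × likelihood:
  M5: 0.35 × 0.095 = 0.03325
  M3: 0.06 × 0.06 = 0.0036
  M2: 0.22 × 0.03 = 0.0066
  M1: 0.3 × 0.08 = 0.024
  M4: 0.07 × 0.03 = 0.0021
Normalizing constant = 0.06955.
P(M3 | evidence) = 0.0036 / 0.06955 ≈ 0.052.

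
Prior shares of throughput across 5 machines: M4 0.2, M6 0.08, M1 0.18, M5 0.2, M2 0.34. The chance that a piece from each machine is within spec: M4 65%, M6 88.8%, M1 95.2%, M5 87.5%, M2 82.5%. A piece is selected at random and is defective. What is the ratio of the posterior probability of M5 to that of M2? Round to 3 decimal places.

0.420

Taking complements, P(defective | each) = M4 0.35, M6 0.112, M1 0.048, M5 0.125, M2 0.175.
Compute prior × likelihood for every hypothesis:
  M4: 0.2 × 0.35 = 0.07
  M6: 0.08 × 0.112 = 0.00896
  M1: 0.18 × 0.048 = 0.00864
  M5: 0.2 × 0.125 = 0.025
  M2: 0.34 × 0.175 = 0.0595
Sum = 0.1721.
The ratio is 0.025 / 0.0595 (the normalizer cancels) = 0.420.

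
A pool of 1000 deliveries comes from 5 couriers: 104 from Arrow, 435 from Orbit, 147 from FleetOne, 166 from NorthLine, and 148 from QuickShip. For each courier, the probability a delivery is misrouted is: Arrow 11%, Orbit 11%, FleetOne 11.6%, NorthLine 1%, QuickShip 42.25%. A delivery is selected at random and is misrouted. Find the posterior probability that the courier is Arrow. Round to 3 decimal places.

Compute prior × likelihood for every hypothesis:
  Arrow: 0.104 × 0.11 = 0.01144
  Orbit: 0.435 × 0.11 = 0.04785
  FleetOne: 0.147 × 0.116 = 0.017052
  NorthLine: 0.166 × 0.01 = 0.00166
  QuickShip: 0.148 × 0.4225 = 0.06253
Sum = 0.140532.
P(Arrow | evidence) = 0.01144 / 0.140532 ≈ 0.081.

0.081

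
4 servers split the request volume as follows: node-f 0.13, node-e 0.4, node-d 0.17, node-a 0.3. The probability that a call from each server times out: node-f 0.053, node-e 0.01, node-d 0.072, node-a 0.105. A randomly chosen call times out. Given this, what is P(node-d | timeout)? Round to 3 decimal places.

By Bayes' rule, posterior ∝ prior × likelihood:
  node-f: 0.13 × 0.053 = 0.00689
  node-e: 0.4 × 0.01 = 0.004
  node-d: 0.17 × 0.072 = 0.01224
  node-a: 0.3 × 0.105 = 0.0315
Total = 0.05463.
P(node-d | evidence) = 0.01224 / 0.05463 ≈ 0.224.

0.224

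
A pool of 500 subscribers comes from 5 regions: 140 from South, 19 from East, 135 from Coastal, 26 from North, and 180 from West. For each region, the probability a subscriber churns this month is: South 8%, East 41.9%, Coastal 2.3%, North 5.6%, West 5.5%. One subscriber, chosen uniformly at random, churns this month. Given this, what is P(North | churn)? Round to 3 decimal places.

0.043

Prior × likelihood for each hypothesis:
  South: 0.28 × 0.08 = 0.0224
  East: 0.038 × 0.419 = 0.015922
  Coastal: 0.27 × 0.023 = 0.00621
  North: 0.052 × 0.056 = 0.002912
  West: 0.36 × 0.055 = 0.0198
Normalizing constant = 0.067244.
P(North | evidence) = 0.002912 / 0.067244 ≈ 0.043.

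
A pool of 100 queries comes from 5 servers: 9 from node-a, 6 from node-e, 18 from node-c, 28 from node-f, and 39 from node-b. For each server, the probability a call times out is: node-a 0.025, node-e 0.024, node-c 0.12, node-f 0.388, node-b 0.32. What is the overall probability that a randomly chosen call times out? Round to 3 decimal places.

Prior × likelihood for each hypothesis:
  node-a: 0.09 × 0.025 = 0.00225
  node-e: 0.06 × 0.024 = 0.00144
  node-c: 0.18 × 0.12 = 0.0216
  node-f: 0.28 × 0.388 = 0.10864
  node-b: 0.39 × 0.32 = 0.1248
P(timeout) = 0.00225 + 0.00144 + 0.0216 + 0.10864 + 0.1248 = 0.25873 → 0.259.

0.259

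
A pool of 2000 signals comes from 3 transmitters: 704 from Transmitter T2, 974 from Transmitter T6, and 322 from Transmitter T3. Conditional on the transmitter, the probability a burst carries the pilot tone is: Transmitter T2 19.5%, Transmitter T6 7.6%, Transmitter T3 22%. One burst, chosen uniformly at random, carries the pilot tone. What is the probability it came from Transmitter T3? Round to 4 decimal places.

Prior × likelihood for each hypothesis:
  Transmitter T2: 0.352 × 0.195 = 0.06864
  Transmitter T6: 0.487 × 0.076 = 0.037012
  Transmitter T3: 0.161 × 0.22 = 0.03542
Total = 0.141072.
P(Transmitter T3 | evidence) = 0.03542 / 0.141072 ≈ 0.2511.

0.2511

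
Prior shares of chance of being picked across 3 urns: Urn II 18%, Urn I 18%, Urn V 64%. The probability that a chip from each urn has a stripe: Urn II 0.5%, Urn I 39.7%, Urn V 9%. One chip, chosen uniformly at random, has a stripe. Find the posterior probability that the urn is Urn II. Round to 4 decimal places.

Unnormalized posteriors (prior × likelihood):
  Urn II: 0.18 × 0.005 = 0.0009
  Urn I: 0.18 × 0.397 = 0.07146
  Urn V: 0.64 × 0.09 = 0.0576
Total = 0.12996.
P(Urn II | evidence) = 0.0009 / 0.12996 ≈ 0.0069.

0.0069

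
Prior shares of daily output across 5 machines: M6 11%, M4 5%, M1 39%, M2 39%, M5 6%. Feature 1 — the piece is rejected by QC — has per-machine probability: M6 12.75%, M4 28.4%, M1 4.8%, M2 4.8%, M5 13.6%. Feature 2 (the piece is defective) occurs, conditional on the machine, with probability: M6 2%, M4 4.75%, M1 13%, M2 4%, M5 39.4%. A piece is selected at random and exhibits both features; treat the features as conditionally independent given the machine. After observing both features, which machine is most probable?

M5

Compute prior × likelihood for every hypothesis:
  M6: 0.11 × 0.1275 × 0.02 = 0.0002805
  M4: 0.05 × 0.284 × 0.0475 = 0.0006745
  M1: 0.39 × 0.048 × 0.13 = 0.0024336
  M2: 0.39 × 0.048 × 0.04 = 0.0007488
  M5: 0.06 × 0.136 × 0.394 = 0.00321504
Total = 0.00735244.
Largest term belongs to M5, so M5 is most probable.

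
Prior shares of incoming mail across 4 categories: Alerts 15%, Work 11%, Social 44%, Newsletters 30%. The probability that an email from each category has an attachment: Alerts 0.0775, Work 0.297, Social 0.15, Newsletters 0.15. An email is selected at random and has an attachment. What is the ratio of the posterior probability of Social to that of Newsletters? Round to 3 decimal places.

1.467

Compute prior × likelihood for every hypothesis:
  Alerts: 0.15 × 0.0775 = 0.011625
  Work: 0.11 × 0.297 = 0.03267
  Social: 0.44 × 0.15 = 0.066
  Newsletters: 0.3 × 0.15 = 0.045
Total = 0.155295.
The ratio is 0.066 / 0.045 (the normalizer cancels) = 1.467.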